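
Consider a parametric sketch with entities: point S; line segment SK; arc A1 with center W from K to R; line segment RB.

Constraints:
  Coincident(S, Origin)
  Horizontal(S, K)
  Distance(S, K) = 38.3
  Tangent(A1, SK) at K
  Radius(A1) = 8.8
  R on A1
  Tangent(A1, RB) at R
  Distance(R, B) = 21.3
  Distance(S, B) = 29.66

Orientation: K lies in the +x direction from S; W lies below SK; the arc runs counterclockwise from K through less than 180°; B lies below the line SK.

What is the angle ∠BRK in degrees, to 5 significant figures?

150.90°

Checks: |WK| = 8.800 ✓; |WR| = 8.800 ✓; ∠(WR, RB) = 90.00° ✓; |RB| = 21.30 ✓; |SB| = 29.66 ✓.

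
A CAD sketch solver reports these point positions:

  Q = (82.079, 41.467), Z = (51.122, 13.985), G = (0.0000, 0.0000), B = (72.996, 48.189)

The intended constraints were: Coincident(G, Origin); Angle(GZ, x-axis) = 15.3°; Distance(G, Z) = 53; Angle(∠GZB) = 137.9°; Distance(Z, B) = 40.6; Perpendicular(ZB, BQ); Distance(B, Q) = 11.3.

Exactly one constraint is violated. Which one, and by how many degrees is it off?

Perpendicular(ZB, BQ) — off by 3.90°.

G = (0.00, 0.00) ✓; GZ at 15.30° ✓; |GZ| = 53.00 ✓; ∠GZB = 137.9° ✓; |ZB| = 40.60 ✓; ∠(ZB, BQ) = 93.90° ✗; |BQ| = 11.30 ✓.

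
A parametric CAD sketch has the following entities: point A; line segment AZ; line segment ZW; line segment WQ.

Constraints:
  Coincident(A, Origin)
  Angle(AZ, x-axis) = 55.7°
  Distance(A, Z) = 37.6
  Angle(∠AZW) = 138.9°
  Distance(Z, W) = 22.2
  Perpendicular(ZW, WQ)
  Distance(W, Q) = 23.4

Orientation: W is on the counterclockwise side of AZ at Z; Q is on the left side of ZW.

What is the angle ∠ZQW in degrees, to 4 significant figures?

43.49°

A is at the origin; AZ runs at 55.7° with length 37.6, so Z = 37.6·(cos 55.7°, sin 55.7°) = (21.19, 31.06). ∠AZW = 138.9°, so ZW runs at 55.7° + (180° − 138.9°) = 96.80° from the x-axis; with |ZW| = 22.2, W = Z + 22.2·(cos 96.80°, sin 96.80°) = (18.56, 53.11). The perpendicularity gives WQ at right angles to ZW; with |WQ| = 23.4 on the left of ZW, Q = W + 23.4·(-0.9930, -0.1184) = (-4.675, 50.33). Then cos ∠ZQW = QZ·QW / (|QZ||QW|), giving 43.49°.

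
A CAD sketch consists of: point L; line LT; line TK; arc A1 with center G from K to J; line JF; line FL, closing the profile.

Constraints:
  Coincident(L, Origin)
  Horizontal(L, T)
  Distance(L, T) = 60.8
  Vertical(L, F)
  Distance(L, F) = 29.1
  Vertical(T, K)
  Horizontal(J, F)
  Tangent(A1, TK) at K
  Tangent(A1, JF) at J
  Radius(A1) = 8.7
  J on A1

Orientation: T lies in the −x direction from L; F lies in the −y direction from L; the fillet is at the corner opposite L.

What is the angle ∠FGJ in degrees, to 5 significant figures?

80.520°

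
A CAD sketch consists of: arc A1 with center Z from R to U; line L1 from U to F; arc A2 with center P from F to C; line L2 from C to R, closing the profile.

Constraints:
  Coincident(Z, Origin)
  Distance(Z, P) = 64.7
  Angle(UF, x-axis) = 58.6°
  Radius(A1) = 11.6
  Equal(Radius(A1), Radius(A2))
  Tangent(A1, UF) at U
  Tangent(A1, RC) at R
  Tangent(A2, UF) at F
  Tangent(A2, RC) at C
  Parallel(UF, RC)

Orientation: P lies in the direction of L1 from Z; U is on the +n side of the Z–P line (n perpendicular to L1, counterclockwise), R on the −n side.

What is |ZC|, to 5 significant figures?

65.732

The slot axis is L1's direction at 58.6°, so u = (cos 58.6°, sin 58.6°) = (0.52101, 0.85355) and n = (−sin 58.6°, cos 58.6°) = (-0.85355, 0.52101). Z is at the origin and P lies 64.7 along u from Z, so P = 64.7·u = (33.709, 55.225). Tangency of A1 to both parallel lines with radius 11.6 puts U and R at Z ± 11.6·n: U = (-9.9012, 6.0437), R = (9.9012, -6.0437). Equal radii place F and C the same way about P: F = P + 11.6·n = (23.808, 61.268), C = P − 11.6·n = (43.611, 49.181). Then |ZC| = |C − Z| = 65.732.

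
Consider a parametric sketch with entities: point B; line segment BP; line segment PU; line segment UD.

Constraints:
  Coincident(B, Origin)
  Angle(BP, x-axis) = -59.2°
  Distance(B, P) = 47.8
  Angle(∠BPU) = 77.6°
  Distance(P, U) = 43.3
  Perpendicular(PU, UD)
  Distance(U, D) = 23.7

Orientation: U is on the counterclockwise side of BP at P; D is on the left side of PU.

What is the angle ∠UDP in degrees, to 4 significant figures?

61.31°

B is at the origin; BP runs at -59.2° with length 47.8, so P = 47.8·(cos -59.2°, sin -59.2°) = (24.48, -41.06). ∠BPU = 77.6°, so PU runs at -59.2° + (180° − 77.6°) = 43.20° from the x-axis; with |PU| = 43.3, U = P + 43.3·(cos 43.20°, sin 43.20°) = (56.04, -11.42). PU is perpendicular to UD; with |UD| = 23.7 on the left of PU, D = U + 23.7·(-0.6845, 0.7290) = (39.82, 5.859). Then cos ∠UDP = DU·DP / (|DU||DP|), giving 61.31°.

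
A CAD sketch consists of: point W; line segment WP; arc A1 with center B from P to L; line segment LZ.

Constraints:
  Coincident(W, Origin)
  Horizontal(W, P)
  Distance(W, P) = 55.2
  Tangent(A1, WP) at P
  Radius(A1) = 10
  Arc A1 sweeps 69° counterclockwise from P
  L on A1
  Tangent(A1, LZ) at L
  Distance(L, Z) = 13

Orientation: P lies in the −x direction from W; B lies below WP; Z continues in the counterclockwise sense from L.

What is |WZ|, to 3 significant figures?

71.6

On A1, P sits at bearing 90° from B; a 69° counterclockwise sweep puts L at bearing 159°, so L = B + 10.0·(cos 159°, sin 159°) = (-64.5, -6.42). The tangent condition forces BL to be normal to LZ, so LZ runs along (−sin 159°, cos 159°); with |LZ| = 13.0, Z = (-69.2, -18.6). Then |WZ| = |Z − W| = 71.6.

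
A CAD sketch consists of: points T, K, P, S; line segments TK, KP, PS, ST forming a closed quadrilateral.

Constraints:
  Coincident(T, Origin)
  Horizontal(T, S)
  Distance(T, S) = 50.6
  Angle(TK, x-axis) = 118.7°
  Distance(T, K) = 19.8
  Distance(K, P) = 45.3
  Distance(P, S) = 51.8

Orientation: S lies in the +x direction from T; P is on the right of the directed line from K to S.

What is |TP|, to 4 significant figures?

25.97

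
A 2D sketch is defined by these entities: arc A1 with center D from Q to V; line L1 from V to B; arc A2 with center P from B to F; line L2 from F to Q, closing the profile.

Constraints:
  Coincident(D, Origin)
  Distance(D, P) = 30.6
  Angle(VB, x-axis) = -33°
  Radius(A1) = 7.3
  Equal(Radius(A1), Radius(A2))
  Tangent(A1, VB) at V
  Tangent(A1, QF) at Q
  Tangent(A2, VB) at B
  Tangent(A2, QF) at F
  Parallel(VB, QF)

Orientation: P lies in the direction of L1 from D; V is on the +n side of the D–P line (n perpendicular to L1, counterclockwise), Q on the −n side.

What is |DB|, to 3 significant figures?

31.5

The slot axis is L1's direction at -33.0°, so u = (cos -33.0°, sin -33.0°) = (0.839, -0.545) and n = (−sin -33.0°, cos -33.0°) = (0.545, 0.839). D is at the origin and P lies 30.6 along u from D, so P = 30.6·u = (25.7, -16.7). Tangency of A1 to both parallel lines with radius 7.3 puts V and Q at D ± 7.3·n: V = (3.98, 6.12), Q = (-3.98, -6.12). Equal radii place B and F the same way about P: B = P + 7.3·n = (29.6, -10.5), F = P − 7.3·n = (21.7, -22.8). Then |DB| = |B − D| = 31.5.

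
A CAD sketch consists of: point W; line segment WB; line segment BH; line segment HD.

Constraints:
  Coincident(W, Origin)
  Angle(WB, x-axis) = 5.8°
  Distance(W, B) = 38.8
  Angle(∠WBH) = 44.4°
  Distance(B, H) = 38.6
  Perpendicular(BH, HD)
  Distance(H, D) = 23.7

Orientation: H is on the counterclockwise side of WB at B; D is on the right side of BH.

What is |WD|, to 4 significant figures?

52.00

∠WBH = 44.4°, so BH runs at 5.8° + (180° − 44.4°) = 141.4° from the x-axis; with |BH| = 38.6, H = B + 38.6·(cos 141.4°, sin 141.4°) = (8.435, 28.00). BH is perpendicular to HD; with |HD| = 23.7 on the right of BH, D = H + 23.7·(0.6239, 0.7815) = (23.22, 46.52). Then |WD| = |D − W| = 52.00.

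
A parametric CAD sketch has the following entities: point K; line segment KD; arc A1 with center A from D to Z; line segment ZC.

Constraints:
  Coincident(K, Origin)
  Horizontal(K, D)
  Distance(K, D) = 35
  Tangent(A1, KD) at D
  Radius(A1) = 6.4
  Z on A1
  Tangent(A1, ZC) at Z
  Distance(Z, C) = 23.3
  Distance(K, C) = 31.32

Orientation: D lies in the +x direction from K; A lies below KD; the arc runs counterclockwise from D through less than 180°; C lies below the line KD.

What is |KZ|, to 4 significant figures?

29.44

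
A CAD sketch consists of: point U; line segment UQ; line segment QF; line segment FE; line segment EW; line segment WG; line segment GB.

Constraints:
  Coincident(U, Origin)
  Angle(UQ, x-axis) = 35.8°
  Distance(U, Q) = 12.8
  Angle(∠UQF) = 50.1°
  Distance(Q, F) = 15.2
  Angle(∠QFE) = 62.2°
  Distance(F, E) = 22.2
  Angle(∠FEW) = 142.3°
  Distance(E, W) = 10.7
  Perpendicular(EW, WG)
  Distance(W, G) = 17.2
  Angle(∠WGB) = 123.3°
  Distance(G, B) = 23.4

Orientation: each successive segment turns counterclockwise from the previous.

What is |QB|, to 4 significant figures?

11.39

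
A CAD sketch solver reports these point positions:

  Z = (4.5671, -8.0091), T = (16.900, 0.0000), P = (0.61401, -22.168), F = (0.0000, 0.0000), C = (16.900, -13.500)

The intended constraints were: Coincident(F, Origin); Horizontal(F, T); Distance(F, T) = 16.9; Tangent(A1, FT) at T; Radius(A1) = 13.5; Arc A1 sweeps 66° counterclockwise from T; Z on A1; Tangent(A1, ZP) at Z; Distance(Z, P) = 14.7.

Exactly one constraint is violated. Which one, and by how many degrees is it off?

Tangent(A1, ZP) at Z — off by 8.40°.

F = (0.00, 0.00) ✓; F.y = 0.00, T.y = 0.00 ✓; |FT| = 16.90 ✓; ∠(CT, TF) = 90.00° ✓; |CT| = 13.50 ✓; bearing(C→Z) − bearing(C→T) = 66.00° ✓; |CZ| = 13.50 ✓; ∠(CZ, ZP) = 81.60° ✗; |ZP| = 14.70 ✓.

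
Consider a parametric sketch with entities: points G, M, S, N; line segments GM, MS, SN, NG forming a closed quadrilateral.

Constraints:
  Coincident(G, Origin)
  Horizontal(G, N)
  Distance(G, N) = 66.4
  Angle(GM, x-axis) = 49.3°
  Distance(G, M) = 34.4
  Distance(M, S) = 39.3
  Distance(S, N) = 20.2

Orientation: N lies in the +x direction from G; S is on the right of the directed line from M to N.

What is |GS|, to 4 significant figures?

47.02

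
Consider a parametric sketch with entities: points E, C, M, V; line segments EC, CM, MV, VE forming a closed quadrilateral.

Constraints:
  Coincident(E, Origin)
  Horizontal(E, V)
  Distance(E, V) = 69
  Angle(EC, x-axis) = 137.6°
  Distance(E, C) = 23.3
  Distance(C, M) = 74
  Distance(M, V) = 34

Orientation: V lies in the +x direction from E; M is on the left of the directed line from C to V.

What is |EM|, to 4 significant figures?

63.33

Checks: |CM| = 74.00 ✓; |MV| = 34.00 ✓.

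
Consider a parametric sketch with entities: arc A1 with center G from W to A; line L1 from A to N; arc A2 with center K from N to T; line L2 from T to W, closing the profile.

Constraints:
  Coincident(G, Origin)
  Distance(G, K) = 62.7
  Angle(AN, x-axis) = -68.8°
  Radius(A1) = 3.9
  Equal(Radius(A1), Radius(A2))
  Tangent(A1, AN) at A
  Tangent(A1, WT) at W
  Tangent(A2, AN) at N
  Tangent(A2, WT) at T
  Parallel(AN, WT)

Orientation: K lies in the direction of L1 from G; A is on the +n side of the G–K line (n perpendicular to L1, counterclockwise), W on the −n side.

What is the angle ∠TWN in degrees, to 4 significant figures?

7.091°

The slot axis is L1's direction at -68.8°, so u = (cos -68.8°, sin -68.8°) = (0.3616, -0.9323) and n = (−sin -68.8°, cos -68.8°) = (0.9323, 0.3616). G is at the origin and K lies 62.7 along u from G, so K = 62.7·u = (22.67, -58.46). Tangency of A1 to both parallel lines with radius 3.9 puts A and W at G ± 3.9·n: A = (3.636, 1.410), W = (-3.636, -1.410). Equal radii place N and T the same way about K: N = K + 3.9·n = (26.31, -57.05), T = K − 3.9·n = (19.04, -59.87). Then cos ∠TWN = WT·WN / (|WT||WN|), giving 7.091°.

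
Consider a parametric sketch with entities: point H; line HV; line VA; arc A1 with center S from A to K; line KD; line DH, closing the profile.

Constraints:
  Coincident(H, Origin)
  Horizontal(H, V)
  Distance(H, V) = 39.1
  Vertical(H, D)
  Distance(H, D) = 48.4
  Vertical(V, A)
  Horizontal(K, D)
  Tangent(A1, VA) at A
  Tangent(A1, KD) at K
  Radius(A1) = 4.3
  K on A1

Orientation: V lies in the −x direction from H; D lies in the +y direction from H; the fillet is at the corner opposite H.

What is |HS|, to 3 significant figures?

56.2

H is at the origin; HV is horizontal with |HV| = 39.1 and V on the −x side, so V = (-39.1, 0.00). H and D share the same x with |HD| = 48.4 and D on the +y side, so D = (0.00, 48.4). The virtual corner opposite H is at (-39.1, 48.4). Tangency of A1 to VA means the radius SA is perpendicular to VA and tangency of A1 to KD means the radius SK is perpendicular to KD, with radius 4.3, so the center S sits 4.3 in from both sides at S = (-34.8, 44.1). Then |HS| = |S − H| = 56.2.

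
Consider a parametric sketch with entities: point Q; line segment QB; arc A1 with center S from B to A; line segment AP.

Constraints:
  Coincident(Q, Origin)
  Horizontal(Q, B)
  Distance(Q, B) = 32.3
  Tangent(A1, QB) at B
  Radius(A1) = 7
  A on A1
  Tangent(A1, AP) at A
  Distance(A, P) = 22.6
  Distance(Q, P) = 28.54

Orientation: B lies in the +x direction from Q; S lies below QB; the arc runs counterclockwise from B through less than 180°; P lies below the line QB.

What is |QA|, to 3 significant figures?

26.4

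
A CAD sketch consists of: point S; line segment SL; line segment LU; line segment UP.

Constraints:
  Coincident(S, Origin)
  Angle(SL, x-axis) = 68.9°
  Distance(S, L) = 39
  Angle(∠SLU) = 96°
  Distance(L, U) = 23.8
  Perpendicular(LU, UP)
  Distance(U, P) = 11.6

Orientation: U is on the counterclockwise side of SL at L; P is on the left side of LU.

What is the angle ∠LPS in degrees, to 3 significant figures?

70.3°

S is at the origin; SL runs at 68.9° with length 39.0, so L = 39.0·(cos 68.9°, sin 68.9°) = (14.0, 36.4). ∠SLU = 96.0°, so LU runs at 68.9° + (180° − 96.0°) = 153° from the x-axis; with |LU| = 23.8, U = L + 23.8·(cos 153°, sin 153°) = (-7.15, 47.2). LU is perpendicular to UP; with |UP| = 11.6 on the left of LU, P = U + 11.6·(-0.456, -0.890) = (-12.4, 36.9). Then cos ∠LPS = PL·PS / (|PL||PS|), giving 70.3°.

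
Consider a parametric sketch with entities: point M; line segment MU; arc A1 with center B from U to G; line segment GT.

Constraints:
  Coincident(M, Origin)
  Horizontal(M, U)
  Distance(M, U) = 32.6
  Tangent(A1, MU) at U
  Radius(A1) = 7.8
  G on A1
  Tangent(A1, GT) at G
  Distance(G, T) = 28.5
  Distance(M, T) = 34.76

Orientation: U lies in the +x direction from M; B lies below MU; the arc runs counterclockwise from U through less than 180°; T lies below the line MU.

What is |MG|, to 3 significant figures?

25.8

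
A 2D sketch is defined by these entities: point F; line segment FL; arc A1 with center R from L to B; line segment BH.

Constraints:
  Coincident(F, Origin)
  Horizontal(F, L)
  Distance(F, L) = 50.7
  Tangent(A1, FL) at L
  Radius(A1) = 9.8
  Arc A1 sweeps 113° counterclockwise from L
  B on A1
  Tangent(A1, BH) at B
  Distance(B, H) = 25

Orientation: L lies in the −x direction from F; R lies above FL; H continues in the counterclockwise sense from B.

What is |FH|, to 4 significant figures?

63.16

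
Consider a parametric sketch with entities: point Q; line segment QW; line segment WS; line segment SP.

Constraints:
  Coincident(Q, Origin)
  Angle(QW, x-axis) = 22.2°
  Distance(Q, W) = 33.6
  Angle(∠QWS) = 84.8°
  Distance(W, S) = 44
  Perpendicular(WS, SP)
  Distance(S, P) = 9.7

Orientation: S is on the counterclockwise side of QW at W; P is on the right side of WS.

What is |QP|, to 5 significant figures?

59.500

Q is at the origin; QW runs at 22.2° with length 33.6, so W = 33.6·(cos 22.2°, sin 22.2°) = (31.109, 12.695). ∠QWS = 84.8°, so WS runs at 22.2° + (180° − 84.8°) = 117.40° from the x-axis; with |WS| = 44.0, S = W + 44.0·(cos 117.40°, sin 117.40°) = (10.860, 51.759). WS is perpendicular to SP; with |SP| = 9.7 on the right of WS, P = S + 9.7·(0.88782, 0.46020) = (19.472, 56.223). Then |QP| = |P − Q| = 59.500.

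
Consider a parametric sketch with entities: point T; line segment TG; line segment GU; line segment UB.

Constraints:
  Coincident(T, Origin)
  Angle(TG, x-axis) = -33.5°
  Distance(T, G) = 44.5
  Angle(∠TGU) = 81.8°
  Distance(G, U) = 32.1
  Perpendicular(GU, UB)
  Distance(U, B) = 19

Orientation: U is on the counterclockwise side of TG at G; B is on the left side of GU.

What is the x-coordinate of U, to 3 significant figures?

50.8

T is at the origin; TG runs at -33.5° with length 44.5, so G = 44.5·(cos -33.5°, sin -33.5°) = (37.1, -24.6). ∠TGU = 81.8°, so GU runs at -33.5° + (180° − 81.8°) = 64.7° from the x-axis; with |GU| = 32.1, U = G + 32.1·(cos 64.7°, sin 64.7°) = (50.8, 4.46). So U.x = 50.8.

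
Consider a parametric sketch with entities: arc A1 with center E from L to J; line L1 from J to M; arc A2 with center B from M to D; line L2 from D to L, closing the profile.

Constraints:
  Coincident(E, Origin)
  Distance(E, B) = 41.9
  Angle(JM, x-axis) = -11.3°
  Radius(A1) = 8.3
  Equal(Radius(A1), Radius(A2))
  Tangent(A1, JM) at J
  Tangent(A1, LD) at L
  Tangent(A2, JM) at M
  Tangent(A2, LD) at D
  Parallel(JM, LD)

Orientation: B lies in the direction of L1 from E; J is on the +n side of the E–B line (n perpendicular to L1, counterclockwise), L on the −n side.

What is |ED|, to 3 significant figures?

42.7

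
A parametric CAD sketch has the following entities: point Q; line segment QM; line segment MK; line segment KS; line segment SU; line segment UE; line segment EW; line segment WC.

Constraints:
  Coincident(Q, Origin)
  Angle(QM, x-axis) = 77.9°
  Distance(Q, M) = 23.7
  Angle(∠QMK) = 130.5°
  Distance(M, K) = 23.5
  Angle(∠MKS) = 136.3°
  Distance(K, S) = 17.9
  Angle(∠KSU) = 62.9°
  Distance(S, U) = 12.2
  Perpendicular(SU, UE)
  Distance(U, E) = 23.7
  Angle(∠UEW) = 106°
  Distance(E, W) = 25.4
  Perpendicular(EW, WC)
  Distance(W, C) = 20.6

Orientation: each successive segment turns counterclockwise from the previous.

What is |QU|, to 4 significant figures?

40.35

Q is at the origin; QM runs at 77.9° with length 23.7, so M = (4.968, 23.17). ∠QMK = 130.5° gives MK at 127.4° from the x-axis; with |MK| = 23.5, K = (-9.305, 41.84). ∠MKS = 136.3° gives KS at 171.1° from the x-axis; with |KS| = 17.9, S = (-26.99, 44.61). ∠KSU = 62.9° gives SU at -71.80° from the x-axis; with |SU| = 12.2, U = (-23.18, 33.02). Then |QU| = |U − Q| = 40.35.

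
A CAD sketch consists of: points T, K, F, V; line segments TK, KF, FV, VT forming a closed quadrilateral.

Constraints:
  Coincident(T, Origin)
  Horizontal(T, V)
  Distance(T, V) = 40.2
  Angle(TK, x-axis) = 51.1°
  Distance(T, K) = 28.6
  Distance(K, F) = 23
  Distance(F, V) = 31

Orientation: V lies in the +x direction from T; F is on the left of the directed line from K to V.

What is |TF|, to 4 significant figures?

50.00

Checks: |KF| = 23.00 ✓; |FV| = 31.00 ✓.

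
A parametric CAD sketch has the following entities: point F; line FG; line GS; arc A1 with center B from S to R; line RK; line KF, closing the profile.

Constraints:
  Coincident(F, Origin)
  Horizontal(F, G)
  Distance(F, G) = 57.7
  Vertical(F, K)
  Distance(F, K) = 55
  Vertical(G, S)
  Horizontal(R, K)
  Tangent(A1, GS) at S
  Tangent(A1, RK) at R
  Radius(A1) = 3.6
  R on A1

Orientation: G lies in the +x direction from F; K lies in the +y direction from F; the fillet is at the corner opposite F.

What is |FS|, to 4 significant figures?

77.27

F is at the origin; FG is horizontal with |FG| = 57.7 and G on the +x side, so G = (57.70, 0.000). FK is vertical with |FK| = 55.0 and K on the +y side, so K = (0.000, 55.00). The virtual corner opposite F is at (57.70, 55.00). The tangent condition forces BS to be normal to GS and tangency of A1 to RK means the radius BR is perpendicular to RK, with radius 3.6, so the center B sits 3.6 in from both sides at B = (54.10, 51.40). That places the tangent points at S = (57.70, 51.40) on GS and R = (54.10, 55.00) on RK. Then |FS| = |S − F| = 77.27.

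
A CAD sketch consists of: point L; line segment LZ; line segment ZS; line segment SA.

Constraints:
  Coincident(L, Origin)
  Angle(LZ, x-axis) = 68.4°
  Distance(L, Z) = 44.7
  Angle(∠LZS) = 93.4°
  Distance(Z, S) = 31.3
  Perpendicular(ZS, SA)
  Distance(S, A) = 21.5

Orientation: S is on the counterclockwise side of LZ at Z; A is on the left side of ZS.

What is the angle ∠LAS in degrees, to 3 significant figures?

124°

L is at the origin; LZ runs at 68.4° with length 44.7, so Z = 44.7·(cos 68.4°, sin 68.4°) = (16.5, 41.6). ∠LZS = 93.4°, so ZS runs at 68.4° + (180° − 93.4°) = 155° from the x-axis; with |ZS| = 31.3, S = Z + 31.3·(cos 155°, sin 155°) = (-11.9, 54.8). The perpendicularity gives SA at right angles to ZS; with |SA| = 21.5 on the left of ZS, A = S + 21.5·(-0.423, -0.906) = (-21.0, 35.3). Then cos ∠LAS = AL·AS / (|AL||AS|), giving 124°.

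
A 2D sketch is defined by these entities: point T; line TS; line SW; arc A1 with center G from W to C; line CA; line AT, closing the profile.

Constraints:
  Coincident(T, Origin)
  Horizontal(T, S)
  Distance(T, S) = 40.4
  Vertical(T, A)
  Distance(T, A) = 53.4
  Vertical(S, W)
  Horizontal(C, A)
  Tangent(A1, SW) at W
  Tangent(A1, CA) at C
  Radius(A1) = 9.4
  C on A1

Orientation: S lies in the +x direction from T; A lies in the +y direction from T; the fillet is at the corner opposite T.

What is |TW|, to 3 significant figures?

59.7

The virtual corner opposite T is at (40.4, 53.4). A1 meets SW tangentially, so GW is at right angles to SW and the tangent condition forces GC to be normal to CA, with radius 9.4, so the center G sits 9.4 in from both sides at G = (31.0, 44.0). That places the tangent points at W = (40.4, 44.0) on SW and C = (31.0, 53.4) on CA. Then |TW| = |W − T| = 59.7.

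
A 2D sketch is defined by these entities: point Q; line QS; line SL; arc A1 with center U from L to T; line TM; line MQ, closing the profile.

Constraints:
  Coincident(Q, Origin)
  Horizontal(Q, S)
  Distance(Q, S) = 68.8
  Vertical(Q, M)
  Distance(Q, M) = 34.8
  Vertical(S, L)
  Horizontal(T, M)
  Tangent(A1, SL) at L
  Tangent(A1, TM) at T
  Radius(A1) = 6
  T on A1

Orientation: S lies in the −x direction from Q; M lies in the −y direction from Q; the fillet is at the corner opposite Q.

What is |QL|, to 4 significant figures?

74.58

Q is at the origin; QS is horizontal with |QS| = 68.8 and S on the −x side, so S = (-68.80, 0.000). QM is vertical with |QM| = 34.8 and M on the −y side, so M = (0.000, -34.80). The virtual corner opposite Q is at (-68.80, -34.80). Since A1 is tangent to SL there, UL ⟂ SL and A1 meets TM tangentially, so UT is at right angles to TM, with radius 6.0, so the center U sits 6.0 in from both sides at U = (-62.80, -28.80). That places the tangent points at L = (-68.80, -28.80) on SL and T = (-62.80, -34.80) on TM. Then |QL| = |L − Q| = 74.58.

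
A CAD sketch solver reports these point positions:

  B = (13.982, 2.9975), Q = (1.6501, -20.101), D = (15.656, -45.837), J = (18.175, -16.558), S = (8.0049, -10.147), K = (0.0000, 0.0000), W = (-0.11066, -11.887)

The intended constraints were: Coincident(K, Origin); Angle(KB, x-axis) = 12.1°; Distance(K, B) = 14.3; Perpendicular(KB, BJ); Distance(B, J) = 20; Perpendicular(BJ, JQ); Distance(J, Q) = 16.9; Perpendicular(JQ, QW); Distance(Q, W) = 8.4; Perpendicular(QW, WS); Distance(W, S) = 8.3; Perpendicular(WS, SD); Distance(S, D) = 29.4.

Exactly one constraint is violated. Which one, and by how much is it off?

Distance(S, D) = 29.4 — off by 7.10.

K = (0.00, 0.00) ✓; KB at 12.10° ✓; |KB| = 14.30 ✓; ∠(KB, BJ) = 90.00° ✓; |BJ| = 20.00 ✓; ∠(BJ, JQ) = 90.00° ✓; |JQ| = 16.90 ✓; ∠(JQ, QW) = 90.00° ✓; |QW| = 8.401 ✓; ∠(QW, WS) = 90.00° ✓; |WS| = 8.300 ✓; ∠(WS, SD) = 90.00° ✓; |SD| = 36.50 ✗.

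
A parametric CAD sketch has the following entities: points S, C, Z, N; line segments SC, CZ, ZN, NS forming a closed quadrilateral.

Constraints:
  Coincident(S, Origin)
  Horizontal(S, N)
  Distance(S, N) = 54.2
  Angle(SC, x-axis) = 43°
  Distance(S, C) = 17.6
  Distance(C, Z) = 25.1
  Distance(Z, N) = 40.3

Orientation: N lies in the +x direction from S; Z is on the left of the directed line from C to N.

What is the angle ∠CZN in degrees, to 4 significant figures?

78.54°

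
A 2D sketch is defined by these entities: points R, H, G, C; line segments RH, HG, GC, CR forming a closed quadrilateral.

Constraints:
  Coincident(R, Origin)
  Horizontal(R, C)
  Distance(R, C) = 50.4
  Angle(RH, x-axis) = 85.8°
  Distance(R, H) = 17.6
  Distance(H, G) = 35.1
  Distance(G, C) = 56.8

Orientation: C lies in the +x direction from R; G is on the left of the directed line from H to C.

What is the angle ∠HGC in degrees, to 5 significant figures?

64.155°

R is at the origin; RC is horizontal with |RC| = 50.4 and C in +x, so C = (50.4, 0). RH runs at 85.8° with |RH| = 17.6, so H = (1.2890, 17.553). G is determined by |HG| = 35.1 and |GC| = 56.8 together: it lies at the intersection of circle(H, 35.1) and circle(C, 56.8). With |HC| = 52.154, the foot of the radical line on HC is 6.9579 from H and the perpendicular offset is √(35.1² − 6.9579²) = 34.403. Taking the left-of-HC solution: G = (19.420, 47.607).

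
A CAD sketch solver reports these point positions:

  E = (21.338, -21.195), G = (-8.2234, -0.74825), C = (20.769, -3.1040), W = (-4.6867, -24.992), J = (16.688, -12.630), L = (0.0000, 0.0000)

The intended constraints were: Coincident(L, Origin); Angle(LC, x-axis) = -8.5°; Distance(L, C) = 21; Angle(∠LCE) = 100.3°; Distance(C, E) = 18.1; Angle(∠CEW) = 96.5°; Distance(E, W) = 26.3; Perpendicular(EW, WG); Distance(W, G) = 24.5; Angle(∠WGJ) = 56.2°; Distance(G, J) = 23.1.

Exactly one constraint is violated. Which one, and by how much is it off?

Distance(G, J) = 23.1 — off by 4.50.

L = (0.00, 0.00) ✓; LC at -8.500° ✓; |LC| = 21.00 ✓; ∠LCE = 100.3° ✓; |CE| = 18.10 ✓; ∠CEW = 96.50° ✓; |EW| = 26.30 ✓; ∠(EW, WG) = 90.00° ✓; |WG| = 24.50 ✓; ∠WGJ = 56.20° ✓; |GJ| = 27.60 ✗.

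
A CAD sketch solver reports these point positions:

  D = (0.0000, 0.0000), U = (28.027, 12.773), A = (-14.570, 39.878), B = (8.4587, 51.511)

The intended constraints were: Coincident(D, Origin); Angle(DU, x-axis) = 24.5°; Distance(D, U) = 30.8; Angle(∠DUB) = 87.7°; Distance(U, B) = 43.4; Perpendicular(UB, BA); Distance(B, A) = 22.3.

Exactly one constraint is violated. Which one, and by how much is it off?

Distance(B, A) = 22.3 — off by 3.50.

D = (0.00, 0.00) ✓; DU at 24.50° ✓; |DU| = 30.80 ✓; ∠DUB = 87.70° ✓; |UB| = 43.40 ✓; ∠(UB, BA) = 90.00° ✓; |BA| = 25.80 ✗.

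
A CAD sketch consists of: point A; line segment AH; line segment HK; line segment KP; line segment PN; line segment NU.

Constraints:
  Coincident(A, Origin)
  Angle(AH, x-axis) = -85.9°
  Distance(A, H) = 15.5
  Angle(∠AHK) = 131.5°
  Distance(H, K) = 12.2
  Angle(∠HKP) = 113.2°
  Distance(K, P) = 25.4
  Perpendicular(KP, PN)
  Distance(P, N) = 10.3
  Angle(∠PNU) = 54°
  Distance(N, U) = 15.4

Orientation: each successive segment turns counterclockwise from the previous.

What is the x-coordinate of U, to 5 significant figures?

21.462

A is at the origin; AH runs at -85.9° with length 15.5, so H = (1.1082, -15.460). ∠AHK = 131.5° gives HK at -37.400° from the x-axis; with |HK| = 12.2, K = (10.800, -22.870). ∠HKP = 113.2° gives KP at 29.400° from the x-axis; with |KP| = 25.4, P = (32.929, -10.401). KP ⟂ PN, so PN runs at 119.40°; with |PN| = 10.3, N = (27.873, -1.4279). ∠PNU = 54.0° gives NU at -114.60° from the x-axis; with |NU| = 15.4, U = (21.462, -15.430). So U.x = 21.462.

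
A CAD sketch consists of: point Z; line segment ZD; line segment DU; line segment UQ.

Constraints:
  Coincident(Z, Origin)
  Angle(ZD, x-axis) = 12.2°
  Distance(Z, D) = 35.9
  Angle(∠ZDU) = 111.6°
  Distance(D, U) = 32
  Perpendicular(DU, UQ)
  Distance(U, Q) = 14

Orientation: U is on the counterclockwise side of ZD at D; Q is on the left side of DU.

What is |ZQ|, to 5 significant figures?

49.194

∠ZDU = 111.6°, so DU runs at 12.2° + (180° − 111.6°) = 80.600° from the x-axis; with |DU| = 32.0, U = D + 32.0·(cos 80.600°, sin 80.600°) = (40.316, 39.157). DU is perpendicular to UQ; with |UQ| = 14.0 on the left of DU, Q = U + 14.0·(-0.98657, 0.16333) = (26.504, 41.443). Then |ZQ| = |Q − Z| = 49.194.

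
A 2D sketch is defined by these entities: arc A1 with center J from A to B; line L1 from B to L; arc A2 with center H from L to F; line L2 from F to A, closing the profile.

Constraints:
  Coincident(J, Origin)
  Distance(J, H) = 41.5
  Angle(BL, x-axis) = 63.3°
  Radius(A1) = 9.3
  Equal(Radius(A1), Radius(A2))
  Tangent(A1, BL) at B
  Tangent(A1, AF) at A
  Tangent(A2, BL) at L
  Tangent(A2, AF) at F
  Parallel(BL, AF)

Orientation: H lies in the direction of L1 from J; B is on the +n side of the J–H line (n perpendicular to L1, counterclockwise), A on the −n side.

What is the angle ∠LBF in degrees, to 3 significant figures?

24.1°

The slot axis is L1's direction at 63.3°, so u = (cos 63.3°, sin 63.3°) = (0.449, 0.893) and n = (−sin 63.3°, cos 63.3°) = (-0.893, 0.449). J is at the origin and H lies 41.5 along u from J, so H = 41.5·u = (18.6, 37.1). Tangency of A1 to both parallel lines with radius 9.3 puts B and A at J ± 9.3·n: B = (-8.31, 4.18), A = (8.31, -4.18). Equal radii place L and F the same way about H: L = H + 9.3·n = (10.3, 41.3), F = H − 9.3·n = (27.0, 32.9). Then cos ∠LBF = BL·BF / (|BL||BF|), giving 24.1°.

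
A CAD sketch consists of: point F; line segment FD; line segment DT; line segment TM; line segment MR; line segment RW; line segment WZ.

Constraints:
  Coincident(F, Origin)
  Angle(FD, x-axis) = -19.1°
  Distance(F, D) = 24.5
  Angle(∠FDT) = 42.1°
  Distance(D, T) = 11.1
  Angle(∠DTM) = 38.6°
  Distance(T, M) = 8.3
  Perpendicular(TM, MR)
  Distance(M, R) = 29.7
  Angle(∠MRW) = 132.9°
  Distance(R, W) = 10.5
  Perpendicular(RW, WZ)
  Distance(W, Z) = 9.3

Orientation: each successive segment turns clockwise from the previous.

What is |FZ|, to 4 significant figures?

48.43

∠MRW = 132.9° gives RW at -75.50° from the x-axis; with |RW| = 10.5, W = (45.64, -29.34). RW ⟂ WZ, so WZ runs at -165.5°; with |WZ| = 9.3, Z = (36.63, -31.67). Then |FZ| = |Z − F| = 48.43.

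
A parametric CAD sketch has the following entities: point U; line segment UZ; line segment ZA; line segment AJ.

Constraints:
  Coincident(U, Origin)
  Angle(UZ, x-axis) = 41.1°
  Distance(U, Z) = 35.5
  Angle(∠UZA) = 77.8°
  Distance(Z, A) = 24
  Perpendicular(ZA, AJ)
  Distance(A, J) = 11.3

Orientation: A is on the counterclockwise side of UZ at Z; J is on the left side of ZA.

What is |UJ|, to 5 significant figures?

28.630

U is at the origin; UZ runs at 41.1° with length 35.5, so Z = 35.5·(cos 41.1°, sin 41.1°) = (26.752, 23.337). ∠UZA = 77.8°, so ZA runs at 41.1° + (180° − 77.8°) = 143.30° from the x-axis; with |ZA| = 24.0, A = Z + 24.0·(cos 143.30°, sin 143.30°) = (7.5089, 37.680). The perpendicularity gives AJ at right angles to ZA; with |AJ| = 11.3 on the left of ZA, J = A + 11.3·(-0.59763, -0.80178) = (0.75572, 28.620). Then |UJ| = |J − U| = 28.630.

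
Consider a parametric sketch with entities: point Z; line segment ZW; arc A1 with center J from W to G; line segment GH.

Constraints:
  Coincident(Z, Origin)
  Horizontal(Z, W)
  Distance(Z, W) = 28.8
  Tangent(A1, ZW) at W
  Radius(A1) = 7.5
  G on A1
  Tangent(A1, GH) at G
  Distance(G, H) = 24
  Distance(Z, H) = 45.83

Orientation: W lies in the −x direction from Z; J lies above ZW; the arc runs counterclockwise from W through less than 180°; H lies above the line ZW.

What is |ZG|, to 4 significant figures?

24.52

Z is at the origin; ZW is horizontal with |ZW| = 28.8 and W on the −x side, so W = (-28.80, 0.000). A1 meets ZW tangentially, so JW is at right angles to ZW, so J = W + (0, 7.5) = (-28.80, 7.500). Since JG ⟂ GH (tangency), |JH| = √(7.5² + 24.0²) = 25.14 regardless of where G sits on A1. So H lies on both circle(Z, 45.83) and circle(J, 25.14); the above-ZW intersection is H = (-32.43, 32.38). G is the foot of the tangent from H: G = (-22.04, 10.75).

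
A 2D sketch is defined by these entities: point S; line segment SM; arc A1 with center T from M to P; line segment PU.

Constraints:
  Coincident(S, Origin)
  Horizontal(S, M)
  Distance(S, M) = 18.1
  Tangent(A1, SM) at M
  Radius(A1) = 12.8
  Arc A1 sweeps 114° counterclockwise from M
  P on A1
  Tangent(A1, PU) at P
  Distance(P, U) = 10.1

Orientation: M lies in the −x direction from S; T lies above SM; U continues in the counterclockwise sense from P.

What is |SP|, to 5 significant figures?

19.112

A1 meets SM tangentially, so TM is at right angles to SM, so T = M + (0, 12.8) = (-18.100, 12.800). On A1, M sits at bearing -90° from T; a 114° counterclockwise sweep puts P at bearing 24°, so P = T + 12.8·(cos 24°, sin 24°) = (-6.4066, 18.006). Then |SP| = |P − S| = 19.112.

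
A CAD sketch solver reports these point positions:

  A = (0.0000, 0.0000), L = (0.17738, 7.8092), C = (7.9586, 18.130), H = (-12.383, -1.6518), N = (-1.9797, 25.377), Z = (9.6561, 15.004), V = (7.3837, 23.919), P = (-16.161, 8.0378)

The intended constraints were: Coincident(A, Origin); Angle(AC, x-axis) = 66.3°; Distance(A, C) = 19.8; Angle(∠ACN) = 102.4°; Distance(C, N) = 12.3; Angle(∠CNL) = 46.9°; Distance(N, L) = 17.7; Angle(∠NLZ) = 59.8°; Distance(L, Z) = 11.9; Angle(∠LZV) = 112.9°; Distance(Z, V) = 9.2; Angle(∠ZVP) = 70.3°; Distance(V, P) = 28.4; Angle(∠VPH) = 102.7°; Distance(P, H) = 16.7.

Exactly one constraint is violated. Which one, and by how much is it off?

Distance(P, H) = 16.7 — off by 6.30.

A = (0.00, 0.00) ✓; AC at 66.30° ✓; |AC| = 19.80 ✓; ∠ACN = 102.4° ✓; |CN| = 12.30 ✓; ∠CNL = 46.90° ✓; |NL| = 17.70 ✓; ∠NLZ = 59.80° ✓; |LZ| = 11.90 ✓; ∠LZV = 112.9° ✓; |ZV| = 9.200 ✓; ∠ZVP = 70.30° ✓; |VP| = 28.40 ✓; ∠VPH = 102.7° ✓; |PH| = 10.40 ✗.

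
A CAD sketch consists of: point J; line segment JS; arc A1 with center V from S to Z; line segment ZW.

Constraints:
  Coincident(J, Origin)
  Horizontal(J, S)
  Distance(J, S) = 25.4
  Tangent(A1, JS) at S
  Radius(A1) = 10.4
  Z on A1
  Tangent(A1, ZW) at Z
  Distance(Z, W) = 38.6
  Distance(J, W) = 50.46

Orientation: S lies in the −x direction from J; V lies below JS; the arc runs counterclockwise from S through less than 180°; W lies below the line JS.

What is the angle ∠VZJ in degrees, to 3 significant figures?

7.25°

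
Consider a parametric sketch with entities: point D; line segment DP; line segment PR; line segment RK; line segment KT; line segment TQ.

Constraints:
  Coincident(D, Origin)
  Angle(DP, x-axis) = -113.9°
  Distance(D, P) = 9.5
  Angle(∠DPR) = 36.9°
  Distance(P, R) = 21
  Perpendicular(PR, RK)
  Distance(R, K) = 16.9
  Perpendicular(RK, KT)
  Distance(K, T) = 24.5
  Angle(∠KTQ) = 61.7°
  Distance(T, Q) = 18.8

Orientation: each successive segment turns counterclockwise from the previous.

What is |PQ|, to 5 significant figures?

5.4240

D is at the origin; DP runs at -113.9° with length 9.5, so P = (-3.8488, -8.6854). ∠DPR = 36.9° gives PR at 29.200° from the x-axis; with |PR| = 21.0, R = (14.483, 1.5596). The perpendicularity gives RK at right angles to PR, so RK runs at 119.20°; with |RK| = 16.9, K = (6.2377, 16.312). The perpendicularity gives KT at right angles to RK, so KT runs at -150.80°; with |KT| = 24.5, T = (-15.149, 4.3595). ∠KTQ = 61.7° gives TQ at -32.500° from the x-axis; with |TQ| = 18.8, Q = (0.70686, -5.7418). Then |PQ| = |Q − P| = 5.4240.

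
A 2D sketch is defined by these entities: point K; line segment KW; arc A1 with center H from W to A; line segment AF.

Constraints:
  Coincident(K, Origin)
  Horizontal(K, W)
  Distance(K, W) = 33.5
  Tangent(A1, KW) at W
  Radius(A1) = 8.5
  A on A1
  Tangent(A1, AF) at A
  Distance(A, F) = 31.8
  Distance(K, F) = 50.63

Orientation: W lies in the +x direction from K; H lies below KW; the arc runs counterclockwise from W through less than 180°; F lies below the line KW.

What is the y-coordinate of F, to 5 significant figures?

-41.169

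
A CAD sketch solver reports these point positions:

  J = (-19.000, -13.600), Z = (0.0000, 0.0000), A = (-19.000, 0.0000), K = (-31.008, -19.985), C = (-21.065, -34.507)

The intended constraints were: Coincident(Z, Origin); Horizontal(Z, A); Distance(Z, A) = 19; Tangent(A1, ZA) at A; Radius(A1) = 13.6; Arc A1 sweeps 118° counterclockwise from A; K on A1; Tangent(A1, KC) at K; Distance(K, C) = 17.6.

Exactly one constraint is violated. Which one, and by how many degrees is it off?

Tangent(A1, KC) at K — off by 6.40°.

Z = (0.00, 0.00) ✓; Z.y = 0.00, A.y = 0.00 ✓; |ZA| = 19.00 ✓; ∠(JA, AZ) = 90.00° ✓; |JA| = 13.60 ✓; bearing(J→K) − bearing(J→A) = 118.0° ✓; |JK| = 13.60 ✓; ∠(JK, KC) = 83.60° ✗; |KC| = 17.60 ✓.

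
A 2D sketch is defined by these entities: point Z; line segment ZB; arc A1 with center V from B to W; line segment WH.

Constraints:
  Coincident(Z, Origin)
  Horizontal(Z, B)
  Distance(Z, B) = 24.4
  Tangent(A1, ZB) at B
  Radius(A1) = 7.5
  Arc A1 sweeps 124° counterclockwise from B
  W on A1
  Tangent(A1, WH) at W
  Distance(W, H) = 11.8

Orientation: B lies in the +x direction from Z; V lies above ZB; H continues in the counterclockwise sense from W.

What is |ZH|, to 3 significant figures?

32.2

Z is at the origin; ZB is horizontal with |ZB| = 24.4 and B on the +x side, so B = (24.4, 0.00). The tangent condition forces VB to be normal to ZB, so V = B + (0, 7.5) = (24.4, 7.50). On A1, B sits at bearing -90° from V; a 124° counterclockwise sweep puts W at bearing 34°, so W = V + 7.5·(cos 34°, sin 34°) = (30.6, 11.7). A1 meets WH tangentially, so VW is at right angles to WH, so WH runs along (−sin 34°, cos 34°); with |WH| = 11.8, H = (24.0, 21.5). Then |ZH| = |H − Z| = 32.2.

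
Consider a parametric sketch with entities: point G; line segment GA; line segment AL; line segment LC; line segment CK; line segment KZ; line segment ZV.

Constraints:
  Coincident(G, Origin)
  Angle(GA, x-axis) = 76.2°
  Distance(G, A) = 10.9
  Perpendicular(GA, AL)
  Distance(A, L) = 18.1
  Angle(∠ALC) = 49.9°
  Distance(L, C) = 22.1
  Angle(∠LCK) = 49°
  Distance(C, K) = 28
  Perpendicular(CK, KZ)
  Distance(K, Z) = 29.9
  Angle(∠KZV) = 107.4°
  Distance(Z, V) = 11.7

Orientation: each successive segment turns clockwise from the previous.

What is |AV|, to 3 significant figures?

34.6

G is at the origin; GA runs at 76.2° with length 10.9, so A = (2.60, 10.6). GA is perpendicular to AL, so AL runs at -13.8°; with |AL| = 18.1, L = (20.2, 6.27). ∠ALC = 49.9° gives LC at -144° from the x-axis; with |LC| = 22.1, C = (2.32, -6.75). ∠LCK = 49.0° gives CK at 85.1° from the x-axis; with |CK| = 28.0, K = (4.71, 21.1). The perpendicularity gives KZ at right angles to CK, so KZ runs at -4.90°; with |KZ| = 29.9, Z = (34.5, 18.6). ∠KZV = 107.4° gives ZV at -77.5° from the x-axis; with |ZV| = 11.7, V = (37.0, 7.17). Then |AV| = |V − A| = 34.6.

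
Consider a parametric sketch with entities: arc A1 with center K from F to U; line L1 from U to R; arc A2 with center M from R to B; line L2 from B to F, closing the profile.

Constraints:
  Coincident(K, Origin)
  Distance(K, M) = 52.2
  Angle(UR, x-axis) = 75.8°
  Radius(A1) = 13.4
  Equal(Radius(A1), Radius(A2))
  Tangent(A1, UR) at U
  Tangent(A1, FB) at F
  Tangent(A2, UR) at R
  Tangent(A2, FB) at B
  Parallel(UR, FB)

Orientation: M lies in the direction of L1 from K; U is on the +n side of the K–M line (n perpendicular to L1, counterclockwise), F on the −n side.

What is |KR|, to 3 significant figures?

53.9

Tangency of A1 to both parallel lines with radius 13.4 puts U and F at K ± 13.4·n: U = (-13.0, 3.29), F = (13.0, -3.29). Equal radii place R and B the same way about M: R = M + 13.4·n = (-0.186, 53.9), B = M − 13.4·n = (25.8, 47.3). Then |KR| = |R − K| = 53.9.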